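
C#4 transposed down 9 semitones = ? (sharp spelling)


C#4: chromatic position 1 in octave 4 → absolute = 4×12 + 1 = 49
Transpose down 9: 49 - 9 = 40
40 = 3×12 + 4 → E in octave 3
Result = E3


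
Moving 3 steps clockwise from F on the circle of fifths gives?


Each clockwise step on the circle of fifths moves up a perfect 5th
From F: F → C → G → D
= D


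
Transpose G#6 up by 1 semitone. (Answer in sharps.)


G#6: chromatic position 8 in octave 6 → absolute = 6×12 + 8 = 80
Transpose up 1: 80 + 1 = 81
81 = 6×12 + 9 → A in octave 6
Result = A6


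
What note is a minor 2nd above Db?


A 2nd spans 2 letter names, so from D we land on E
A minor 2nd = 1 semitone above Db
Spell E at that pitch: Ebb
= Ebb


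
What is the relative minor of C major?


The relative minor shares the major's key signature and starts on its 6th degree
6th degree = a major 6th above the tonic; a major 6th above C is A
→ relative minor of C major is A minor
= A minor


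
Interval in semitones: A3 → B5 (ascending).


Step by step:
Absolute semitone position = octave×12 + chromatic position
A3: 3×12 + 9 = 45
B5: 5×12 + 11 = 71
Difference = 71 - 45 = 26
= 26 semitones


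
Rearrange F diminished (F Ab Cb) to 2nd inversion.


Step by step:
Root position: F Ab Cb
2nd inversion: move root and 3rd up an octave
Bass note: Cb
Notes (bottom to top) = Cb F Ab


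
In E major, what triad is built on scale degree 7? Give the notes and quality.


Step by step:
E major scale: E F# G# A B C# D#
Diatonic triad on degree 7 stacks scale notes 7, 2, 4: D# F# A
D#→F# = 3 semitones; D#→A = 6 semitones → diminished triad
= D# F# A (diminished)


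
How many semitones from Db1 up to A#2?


Step by step:
Absolute semitone position = octave×12 + chromatic position
Db1: 1×12 + 1 = 13
A#2: 2×12 + 10 = 34
Difference = 34 - 13 = 21
= 21 semitones


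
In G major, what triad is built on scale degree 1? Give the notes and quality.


G major scale: G A B C D E F#
Diatonic triad on degree 1 stacks scale notes 1, 3, 5: G B D
G→B = 4 semitones; G→D = 7 semitones → major triad
= G B D (major)


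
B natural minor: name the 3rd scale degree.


Let's work it out.
Natural minor scale pattern: W-H-W-W-H-W-W (2-1-2-2-1-2-2 semitones)
Starting from B:
  B + 2 semitones → C#
  C# + 1 semitone → D
  D + 2 semitones → E
  E + 2 semitones → F#
  F# + 1 semitone → G
  G + 2 semitones → A
  A + 2 semitones → B
Scale: B C# D E F# G A
Degree 3 = D


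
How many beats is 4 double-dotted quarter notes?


Base quarter note = 1 beat
Dot 1 adds half the previous value: +1/2
Dot 2 adds half the previous value: +1/4
One double-dotted quarter = 1 + 1/2 + 1/4 = 7/4
4 of them = 4 × 7/4 = 7
= 7 beats


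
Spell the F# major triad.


Step by step:
Major triad = root + major 3rd (4 semitones) + perfect 5th (7 semitones)
A triad on F# stacks thirds, so the chord tones use letter names F-A-C
Root: F#
Major 3rd above F#: A#
Perfect 5th above F#: C#
Chord = F# A# C#


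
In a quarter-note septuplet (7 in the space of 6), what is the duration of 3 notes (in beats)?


Working:
Septuplet: 7 notes occupy the space of 6 quarter notes
Space = 6 × 1 = 6 beats
Each septuplet note = 6 / 7 = 6/7 beats
3 notes = 3 × 6/7 = 18/7
= 18/7 beats


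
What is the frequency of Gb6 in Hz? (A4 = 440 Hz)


f = 440 × 2^(n/12) where n = semitones from A4
Gb6: 21 semitones from A4
f = 440 × 2^(21/12)
f = 1479.98 Hz


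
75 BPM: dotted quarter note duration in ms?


Working:
One quarter-note beat = 60000 / BPM = 60000 / 75 ms
Dotted quarter note = 3/2 × quarter note
Duration = 3/2 × 60000 / 75 = 90000 / 75
= 1200.0 ms


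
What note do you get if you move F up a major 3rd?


major 3rd: 3 letter names, 4 semitones
Letter: F + 2 → A
Pitch: F + 4 semitones, spelled as an A → A
= A


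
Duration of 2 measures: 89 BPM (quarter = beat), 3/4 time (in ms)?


Quarter-note beat duration = 60000 / 89 ms
Beats per measure (3/4) = 3
One measure = 3 × 60000 / 89 = 180000 / 89 ms
2 measures = 2 × 180000 / 89 = 360000 / 89
= 4044.9 ms


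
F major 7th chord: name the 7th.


Reasoning:
Major 7th chord = root + major 3rd + perfect 5th + major 7th
Seventh chords stack in thirds, so the letter names are F-A-C-E
Root: F
Major 3rd above F: A
Perfect 5th above F: C
Major 7th above F: E
The 7th = E


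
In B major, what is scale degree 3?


Let's work it out.
Major scale pattern: W-W-H-W-W-W-H (2-2-1-2-2-2-1 semitones)
Starting from B:
  B + 2 semitones → C#
  C# + 2 semitones → D#
  D# + 1 semitone → E
  E + 2 semitones → F#
  F# + 2 semitones → G#
  G# + 2 semitones → A#
  A# + 1 semitone → B
Scale: B C# D# E F# G# A#
Degree 3 = D#


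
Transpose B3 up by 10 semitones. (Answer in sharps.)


Let's work it out.
B3: chromatic position 11 in octave 3 → absolute = 3×12 + 11 = 47
Transpose up 10: 47 + 10 = 57
57 = 4×12 + 9 → A in octave 4
Result = A4


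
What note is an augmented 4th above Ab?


A 4th spans 4 letter names, so from A we land on D
An augmented 4th = 6 semitones above Ab
Spell D at that pitch: D
= D


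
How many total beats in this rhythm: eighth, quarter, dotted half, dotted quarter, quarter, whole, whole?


Beat values:
  eighth = 0.5 beats
  quarter = 1 beat
  dotted half = 3 beats
  dotted quarter = 1.5 beats
  quarter = 1 beat
  whole = 4 beats
  whole = 4 beats
Sum = 0.5 + 1 + 3 + 1.5 + 1 + 4 + 4
= 15 beats


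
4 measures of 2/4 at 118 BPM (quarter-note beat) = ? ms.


Reasoning:
Quarter-note beat duration = 60000 / 118 ms
Beats per measure (2/4) = 2
One measure = 2 × 60000 / 118 = 120000 / 118 ms
4 measures = 4 × 120000 / 118 = 480000 / 118
= 4067.8 ms


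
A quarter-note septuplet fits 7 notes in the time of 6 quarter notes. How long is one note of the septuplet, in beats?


Septuplet: 7 notes occupy the space of 6 quarter notes
Space = 6 × 1 = 6 beats
Each septuplet note = 6 / 7 = 6/7 beats
= 6/7 beats


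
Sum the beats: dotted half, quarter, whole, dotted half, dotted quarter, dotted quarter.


Beat values:
  dotted half = 3 beats
  quarter = 1 beat
  whole = 4 beats
  dotted half = 3 beats
  dotted quarter = 1.5 beats
  dotted quarter = 1.5 beats
Sum = 3 + 1 + 4 + 3 + 1.5 + 1.5
= 14 beats


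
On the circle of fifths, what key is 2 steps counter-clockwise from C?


Solution.
Each counter-clockwise step moves down a perfect 5th (= up a perfect 4th)
From C: C → F → Bb
= Bb


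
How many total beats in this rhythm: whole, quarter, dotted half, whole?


Step by step:
Beat values:
  whole = 4 beats
  quarter = 1 beat
  dotted half = 3 beats
  whole = 4 beats
Sum = 4 + 1 + 3 + 4
= 12 beats


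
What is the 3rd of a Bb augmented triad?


Augmented triad = root + major 3rd (4 semitones) + augmented 5th (8 semitones)
A triad on Bb stacks thirds, so the chord tones use letter names B-D-F
Root: Bb
Major 3rd above Bb: D
Augmented 5th above Bb: F#
The 3rd = D


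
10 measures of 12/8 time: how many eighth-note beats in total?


Let's work it out.
Time signature 12/8: the bottom number 8 means the eighth note gets one count
The top number 12 means 12 eighth-note beats per measure
Total = 12 × 10 measures
= 120 eighth-note beats


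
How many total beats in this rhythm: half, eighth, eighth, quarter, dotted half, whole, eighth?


Solution.
Beat values:
  half = 2 beats
  eighth = 0.5 beats
  eighth = 0.5 beats
  quarter = 1 beat
  dotted half = 3 beats
  whole = 4 beats
  eighth = 0.5 beats
Sum = 2 + 0.5 + 0.5 + 1 + 3 + 4 + 0.5
= 11.5 beats


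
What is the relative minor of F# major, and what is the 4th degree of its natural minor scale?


Solution.
The relative minor shares the major's key signature and starts on its 6th degree
6th degree = a major 6th above the tonic; a major 6th above F# is D#
→ relative minor of F# major is D# minor
D# natural minor scale: D# E# F# G# A# B C#
= D# minor; 4th degree = G#


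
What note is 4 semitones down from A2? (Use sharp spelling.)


Step by step:
A2: chromatic position 9 in octave 2 → absolute = 2×12 + 9 = 33
Transpose down 4: 33 - 4 = 29
29 = 2×12 + 5 → F in octave 2
Result = F2


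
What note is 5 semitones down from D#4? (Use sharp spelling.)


Let's work it out.
D#4: chromatic position 3 in octave 4 → absolute = 4×12 + 3 = 51
Transpose down 5: 51 - 5 = 46
46 = 3×12 + 10 → A# in octave 3
Result = A#3


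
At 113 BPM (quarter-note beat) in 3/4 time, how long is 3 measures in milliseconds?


Solution.
Quarter-note beat duration = 60000 / 113 ms
Beats per measure (3/4) = 3
One measure = 3 × 60000 / 113 = 180000 / 113 ms
3 measures = 3 × 180000 / 113 = 540000 / 113
= 4778.8 ms


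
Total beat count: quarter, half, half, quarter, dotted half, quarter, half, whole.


Beat values:
  quarter = 1 beat
  half = 2 beats
  half = 2 beats
  quarter = 1 beat
  dotted half = 3 beats
  quarter = 1 beat
  half = 2 beats
  whole = 4 beats
Sum = 1 + 2 + 2 + 1 + 3 + 1 + 2 + 4
= 16 beats


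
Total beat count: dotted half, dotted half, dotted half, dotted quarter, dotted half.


Let's work it out.
Beat values:
  dotted half = 3 beats
  dotted half = 3 beats
  dotted half = 3 beats
  dotted quarter = 1.5 beats
  dotted half = 3 beats
Sum = 3 + 3 + 3 + 1.5 + 3
= 13.5 beats


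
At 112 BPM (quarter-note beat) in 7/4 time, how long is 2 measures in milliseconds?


Working:
Quarter-note beat duration = 60000 / 112 ms
Beats per measure (7/4) = 7
One measure = 7 × 60000 / 112 = 420000 / 112 ms
2 measures = 2 × 420000 / 112 = 840000 / 112
= 7500.0 ms


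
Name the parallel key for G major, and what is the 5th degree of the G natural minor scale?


Let's work it out.
Parallel keys share the same tonic but differ in mode
G major → parallel is G minor
G natural minor scale: G A Bb C D Eb F
= G minor; 5th degree = D


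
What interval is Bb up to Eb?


Reasoning:
Letter names: B → E spans 4 letter names → a 4th
Semitones: Bb → Eb = 5 half-steps
A 4th of 5 semitones is a perfect 4th
= perfect 4th


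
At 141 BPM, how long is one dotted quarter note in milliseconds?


One quarter-note beat = 60000 / BPM = 60000 / 141 ms
Dotted quarter note = 3/2 × quarter note
Duration = 3/2 × 60000 / 141 = 90000 / 141
= 638.3 ms


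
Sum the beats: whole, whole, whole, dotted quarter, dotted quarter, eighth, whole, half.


Solution.
Beat values:
  whole = 4 beats
  whole = 4 beats
  whole = 4 beats
  dotted quarter = 1.5 beats
  dotted quarter = 1.5 beats
  eighth = 0.5 beats
  whole = 4 beats
  half = 2 beats
Sum = 4 + 4 + 4 + 1.5 + 1.5 + 0.5 + 4 + 2
= 21.5 beats


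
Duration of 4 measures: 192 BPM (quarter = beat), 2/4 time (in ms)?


Reasoning:
Quarter-note beat duration = 60000 / 192 ms
Beats per measure (2/4) = 2
One measure = 2 × 60000 / 192 = 120000 / 192 ms
4 measures = 4 × 120000 / 192 = 480000 / 192
= 2500.0 ms


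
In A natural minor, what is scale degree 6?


Working:
Natural minor scale pattern: W-H-W-W-H-W-W (2-1-2-2-1-2-2 semitones)
Starting from A:
  A + 2 semitones → B
  B + 1 semitone → C
  C + 2 semitones → D
  D + 2 semitones → E
  E + 1 semitone → F
  F + 2 semitones → G
  G + 2 semitones → A
Scale: A B C D E F G
Degree 6 = F


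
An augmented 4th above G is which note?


Step by step:
A 4th spans 4 letter names, so from G we land on C
An augmented 4th = 6 semitones above G
Spell C at that pitch: C#
= C#


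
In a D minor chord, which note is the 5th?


Minor triad = root + minor 3rd (3 semitones) + perfect 5th (7 semitones)
A triad on D stacks thirds, so the chord tones use letter names D-F-A
Root: D
Minor 3rd above D: F
Perfect 5th above D: A
The 5th = A


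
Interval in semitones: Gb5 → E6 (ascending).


Let's work it out.
Absolute semitone position = octave×12 + chromatic position
Gb5: 5×12 + 6 = 66
E6: 6×12 + 4 = 76
Difference = 76 - 66 = 10
= 10 semitones


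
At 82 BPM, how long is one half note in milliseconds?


Working:
One quarter-note beat = 60000 / BPM = 60000 / 82 ms
Half note = 2 × quarter note
Duration = 2 × 60000 / 82 = 120000 / 82
= 1463.4 ms


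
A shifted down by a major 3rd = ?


Reasoning:
major 3rd: 3 letter names, 4 semitones
Letter: A - 2 → F
Pitch: A - 4 semitones, spelled as an F → F
= F


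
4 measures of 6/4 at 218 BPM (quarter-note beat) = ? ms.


Quarter-note beat duration = 60000 / 218 ms
Beats per measure (6/4) = 6
One measure = 6 × 60000 / 218 = 360000 / 218 ms
4 measures = 4 × 360000 / 218 = 1440000 / 218
= 6605.5 ms


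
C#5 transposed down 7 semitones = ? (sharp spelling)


C#5: chromatic position 1 in octave 5 → absolute = 5×12 + 1 = 61
Transpose down 7: 61 - 7 = 54
54 = 4×12 + 6 → F# in octave 4
Result = F#4


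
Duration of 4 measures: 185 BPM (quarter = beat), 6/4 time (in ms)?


Quarter-note beat duration = 60000 / 185 ms
Beats per measure (6/4) = 6
One measure = 6 × 60000 / 185 = 360000 / 185 ms
4 measures = 4 × 360000 / 185 = 1440000 / 185
= 7783.8 ms


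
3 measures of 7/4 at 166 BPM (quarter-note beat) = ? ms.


Let's work it out.
Quarter-note beat duration = 60000 / 166 ms
Beats per measure (7/4) = 7
One measure = 7 × 60000 / 166 = 420000 / 166 ms
3 measures = 3 × 420000 / 166 = 1260000 / 166
= 7590.4 ms


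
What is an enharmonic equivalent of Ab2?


Working:
Enharmonic notes sound the same pitch but are spelled with different letter names
Ab and G# name the same pitch class
= G#2


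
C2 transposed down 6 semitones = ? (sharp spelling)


Solution.
C2: chromatic position 0 in octave 2 → absolute = 2×12 + 0 = 24
Transpose down 6: 24 - 6 = 18
18 = 1×12 + 6 → F# in octave 1
Result = F#1


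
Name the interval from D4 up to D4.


Working:
Letter names: D → D spans 1 letter name → a unison
Semitones: D4 → D4 = 0 half-steps
A unison of 0 semitones is a perfect unison
= perfect unison


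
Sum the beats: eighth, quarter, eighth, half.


Working:
Beat values:
  eighth = 0.5 beats
  quarter = 1 beat
  eighth = 0.5 beats
  half = 2 beats
Sum = 0.5 + 1 + 0.5 + 2
= 4 beats


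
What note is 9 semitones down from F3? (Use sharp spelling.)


Reasoning:
F3: chromatic position 5 in octave 3 → absolute = 3×12 + 5 = 41
Transpose down 9: 41 - 9 = 32
32 = 2×12 + 8 → G# in octave 2
Result = G#2


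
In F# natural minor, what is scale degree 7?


Let's work it out.
Natural minor scale pattern: W-H-W-W-H-W-W (2-1-2-2-1-2-2 semitones)
Starting from F#:
  F# + 2 semitones → G#
  G# + 1 semitone → A
  A + 2 semitones → B
  B + 2 semitones → C#
  C# + 1 semitone → D
  D + 2 semitones → E
  E + 2 semitones → F#
Scale: F# G# A B C# D E
Degree 7 = E


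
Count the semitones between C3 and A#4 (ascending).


Absolute semitone position = octave×12 + chromatic position
C3: 3×12 + 0 = 36
A#4: 4×12 + 10 = 58
Difference = 58 - 36 = 22
= 22 semitones


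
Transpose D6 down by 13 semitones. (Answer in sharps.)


Solution.
D6: chromatic position 2 in octave 6 → absolute = 6×12 + 2 = 74
Transpose down 13: 74 - 13 = 61
61 = 5×12 + 1 → C# in octave 5
Result = C#5


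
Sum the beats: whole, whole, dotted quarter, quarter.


Reasoning:
Beat values:
  whole = 4 beats
  whole = 4 beats
  dotted quarter = 1.5 beats
  quarter = 1 beat
Sum = 4 + 4 + 1.5 + 1
= 10.5 beats


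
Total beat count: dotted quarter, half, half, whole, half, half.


Solution.
Beat values:
  dotted quarter = 1.5 beats
  half = 2 beats
  half = 2 beats
  whole = 4 beats
  half = 2 beats
  half = 2 beats
Sum = 1.5 + 2 + 2 + 4 + 2 + 2
= 13.5 beats


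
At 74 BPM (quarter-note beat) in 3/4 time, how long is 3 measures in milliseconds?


Step by step:
Quarter-note beat duration = 60000 / 74 ms
Beats per measure (3/4) = 3
One measure = 3 × 60000 / 74 = 180000 / 74 ms
3 measures = 3 × 180000 / 74 = 540000 / 74
= 7297.3 ms


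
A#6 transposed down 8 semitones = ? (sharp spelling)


Solution.
A#6: chromatic position 10 in octave 6 → absolute = 6×12 + 10 = 82
Transpose down 8: 82 - 8 = 74
74 = 6×12 + 2 → D in octave 6
Result = D6


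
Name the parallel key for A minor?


Let's work it out.
Parallel keys share the same tonic but differ in mode
A minor → parallel is A major
= A major


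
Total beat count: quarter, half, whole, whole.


Solution.
Beat values:
  quarter = 1 beat
  half = 2 beats
  whole = 4 beats
  whole = 4 beats
Sum = 1 + 2 + 4 + 4
= 11 beats


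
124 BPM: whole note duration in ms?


One quarter-note beat = 60000 / BPM = 60000 / 124 ms
Whole note = 4 × quarter note
Duration = 4 × 60000 / 124 = 240000 / 124
= 1935.5 ms


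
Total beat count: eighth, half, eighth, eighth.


Step by step:
Beat values:
  eighth = 0.5 beats
  half = 2 beats
  eighth = 0.5 beats
  eighth = 0.5 beats
Sum = 0.5 + 2 + 0.5 + 0.5
= 3.5 beats


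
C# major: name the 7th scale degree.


Reasoning:
Major scale pattern: W-W-H-W-W-W-H (2-2-1-2-2-2-1 semitones)
Starting from C#:
  C# + 2 semitones → D#
  D# + 2 semitones → E#
  E# + 1 semitone → F#
  F# + 2 semitones → G#
  G# + 2 semitones → A#
  A# + 2 semitones → B#
  B# + 1 semitone → C#
Scale: C# D# E# F# G# A# B#
Degree 7 = B#


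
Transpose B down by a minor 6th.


Let's work it out.
minor 6th: 6 letter names, 8 semitones
Letter: B - 5 → D
Pitch: B - 8 semitones, spelled as a D → D#
= D#


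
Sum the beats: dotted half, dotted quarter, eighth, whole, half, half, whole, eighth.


Solution.
Beat values:
  dotted half = 3 beats
  dotted quarter = 1.5 beats
  eighth = 0.5 beats
  whole = 4 beats
  half = 2 beats
  half = 2 beats
  whole = 4 beats
  eighth = 0.5 beats
Sum = 3 + 1.5 + 0.5 + 4 + 2 + 2 + 4 + 0.5
= 17.5 beats


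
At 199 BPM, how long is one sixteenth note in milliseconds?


Let's work it out.
One quarter-note beat = 60000 / BPM = 60000 / 199 ms
Sixteenth note = 1/4 × quarter note
Duration = 1/4 × 60000 / 199 = 15000 / 199
= 75.4 ms


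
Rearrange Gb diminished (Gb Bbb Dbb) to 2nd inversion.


Step by step:
Root position: Gb Bbb Dbb
2nd inversion: move root and 3rd up an octave
Bass note: Dbb
Notes (bottom to top) = Dbb Gb Bbb


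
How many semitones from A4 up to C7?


Solution.
Absolute semitone position = octave×12 + chromatic position
A4: 4×12 + 9 = 57
C7: 7×12 + 0 = 84
Difference = 84 - 57 = 27
= 27 semitones


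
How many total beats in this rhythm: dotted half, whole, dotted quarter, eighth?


Working:
Beat values:
  dotted half = 3 beats
  whole = 4 beats
  dotted quarter = 1.5 beats
  eighth = 0.5 beats
Sum = 3 + 4 + 1.5 + 0.5
= 9 beats


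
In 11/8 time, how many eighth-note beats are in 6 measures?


Working:
Time signature 11/8: the bottom number 8 means the eighth note gets one count
The top number 11 means 11 eighth-note beats per measure
Total = 11 × 6 measures
= 66 eighth-note beats


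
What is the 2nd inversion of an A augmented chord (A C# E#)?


Reasoning:
Root position: A C# E#
2nd inversion: move root and 3rd up an octave
Bass note: E#
Notes (bottom to top) = E# A C#


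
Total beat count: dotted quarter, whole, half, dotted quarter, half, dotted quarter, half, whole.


Working:
Beat values:
  dotted quarter = 1.5 beats
  whole = 4 beats
  half = 2 beats
  dotted quarter = 1.5 beats
  half = 2 beats
  dotted quarter = 1.5 beats
  half = 2 beats
  whole = 4 beats
Sum = 1.5 + 4 + 2 + 1.5 + 2 + 1.5 + 2 + 4
= 18.5 beats


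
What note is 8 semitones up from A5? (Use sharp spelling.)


Let's work it out.
A5: chromatic position 9 in octave 5 → absolute = 5×12 + 9 = 69
Transpose up 8: 69 + 8 = 77
77 = 6×12 + 5 → F in octave 6
Result = F6


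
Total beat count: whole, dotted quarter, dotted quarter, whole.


Let's work it out.
Beat values:
  whole = 4 beats
  dotted quarter = 1.5 beats
  dotted quarter = 1.5 beats
  whole = 4 beats
Sum = 4 + 1.5 + 1.5 + 4
= 11 beats


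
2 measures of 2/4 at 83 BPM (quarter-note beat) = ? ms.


Solution.
Quarter-note beat duration = 60000 / 83 ms
Beats per measure (2/4) = 2
One measure = 2 × 60000 / 83 = 120000 / 83 ms
2 measures = 2 × 120000 / 83 = 240000 / 83
= 2891.6 ms


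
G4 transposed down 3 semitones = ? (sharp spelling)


Let's work it out.
G4: chromatic position 7 in octave 4 → absolute = 4×12 + 7 = 55
Transpose down 3: 55 - 3 = 52
52 = 4×12 + 4 → E in octave 4
Result = E4


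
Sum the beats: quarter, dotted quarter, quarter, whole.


Let's work it out.
Beat values:
  quarter = 1 beat
  dotted quarter = 1.5 beats
  quarter = 1 beat
  whole = 4 beats
Sum = 1 + 1.5 + 1 + 4
= 7.5 beats


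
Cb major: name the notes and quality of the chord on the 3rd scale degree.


Cb major scale: Cb Db Eb Fb Gb Ab Bb
Diatonic triad on degree 3 stacks scale notes 3, 5, 7: Eb Gb Bb
Eb→Gb = 3 semitones; Eb→Bb = 7 semitones → minor triad
= Eb Gb Bb (minor)


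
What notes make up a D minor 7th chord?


Minor 7th chord = root + minor 3rd + perfect 5th + minor 7th
Seventh chords stack in thirds, so the letter names are D-F-A-C
Root: D
Minor 3rd above D: F
Perfect 5th above D: A
Minor 7th above D: C
Chord = D F A C


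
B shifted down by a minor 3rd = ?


minor 3rd: 3 letter names, 3 semitones
Letter: B - 2 → G
Pitch: B - 3 semitones, spelled as a G → G#
= G#


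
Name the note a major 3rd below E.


Solution.
A 3rd spans 3 letter names, so from E we land on C
A major 3rd = 4 semitones below E
Spell C at that pitch: C
= C


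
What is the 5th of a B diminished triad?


Solution.
Diminished triad = root + minor 3rd (3 semitones) + diminished 5th (6 semitones)
A triad on B stacks thirds, so the chord tones use letter names B-D-F
Root: B
Minor 3rd above B: D
Diminished 5th above B: F
The 5th = F


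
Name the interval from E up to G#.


Letter names: E → G spans 3 letter names → a 3rd
Semitones: E → G# = 4 half-steps
A 3rd of 4 semitones is a major 3rd
= major 3rd


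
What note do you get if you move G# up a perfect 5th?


Reasoning:
perfect 5th: 5 letter names, 7 semitones
Letter: G + 4 → D
Pitch: G# + 7 semitones, spelled as a D → D#
= D#


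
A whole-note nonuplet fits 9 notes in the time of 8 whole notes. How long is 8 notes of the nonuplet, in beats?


Solution.
Nonuplet: 9 notes occupy the space of 8 whole notes
Space = 8 × 4 = 32 beats
Each nonuplet note = 32 / 9 = 32/9 beats
8 notes = 8 × 32/9 = 256/9
= 256/9 beats


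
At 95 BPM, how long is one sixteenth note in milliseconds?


Let's work it out.
One quarter-note beat = 60000 / BPM = 60000 / 95 ms
Sixteenth note = 1/4 × quarter note
Duration = 1/4 × 60000 / 95 = 15000 / 95
= 157.9 ms


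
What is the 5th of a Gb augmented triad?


Solution.
Augmented triad = root + major 3rd (4 semitones) + augmented 5th (8 semitones)
A triad on Gb stacks thirds, so the chord tones use letter names G-B-D
Root: Gb
Major 3rd above Gb: Bb
Augmented 5th above Gb: D
The 5th = D


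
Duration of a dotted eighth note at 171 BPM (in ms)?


Step by step:
One quarter-note beat = 60000 / BPM = 60000 / 171 ms
Dotted eighth note = 3/4 × quarter note
Duration = 3/4 × 60000 / 171 = 45000 / 171
= 263.2 ms


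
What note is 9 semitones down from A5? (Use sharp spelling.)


A5: chromatic position 9 in octave 5 → absolute = 5×12 + 9 = 69
Transpose down 9: 69 - 9 = 60
60 = 5×12 + 0 → C in octave 5
Result = C5


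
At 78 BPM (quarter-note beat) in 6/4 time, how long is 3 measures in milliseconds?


Solution.
Quarter-note beat duration = 60000 / 78 ms
Beats per measure (6/4) = 6
One measure = 6 × 60000 / 78 = 360000 / 78 ms
3 measures = 3 × 360000 / 78 = 1080000 / 78
= 13846.2 ms


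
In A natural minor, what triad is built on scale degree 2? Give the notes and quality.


Let's work it out.
A natural minor scale: A B C D E F G
Diatonic triad on degree 2 stacks scale notes 2, 4, 6: B D F
B→D = 3 semitones; B→F = 6 semitones → diminished triad
= B D F (diminished)


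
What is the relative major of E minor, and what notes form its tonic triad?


Solution.
The relative major shares the key signature and is a minor 3rd above the minor tonic
A minor 3rd above E is G
→ relative major of E minor is G major
Tonic triad of G major = root + major 3rd + perfect 5th = G B D
= G major; triad = G B D


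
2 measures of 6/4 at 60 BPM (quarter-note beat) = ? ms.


Solution.
Quarter-note beat duration = 60000 / 60 ms
Beats per measure (6/4) = 6
One measure = 6 × 60000 / 60 = 360000 / 60 ms
2 measures = 2 × 360000 / 60 = 720000 / 60
= 12000.0 ms


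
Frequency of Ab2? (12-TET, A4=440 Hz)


Solution.
f = 440 × 2^(n/12) where n = semitones from A4
Ab2: -25 semitones from A4
f = 440 × 2^(-25/12)
f = 103.83 Hz


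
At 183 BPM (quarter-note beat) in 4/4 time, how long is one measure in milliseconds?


Working:
Quarter-note beat duration = 60000 / 183 ms
Beats per measure (4/4) = 4
One measure = 4 × 60000 / 183 = 240000 / 183 ms
= 1311.5 ms


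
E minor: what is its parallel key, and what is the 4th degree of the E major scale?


Step by step:
Parallel keys share the same tonic but differ in mode
E minor → parallel is E major
E major scale: E F# G# A B C# D#
= E major; 4th degree = A


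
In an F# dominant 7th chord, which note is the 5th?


Reasoning:
Dominant 7th chord = root + major 3rd + perfect 5th + minor 7th
Seventh chords stack in thirds, so the letter names are F-A-C-E
Root: F#
Major 3rd above F#: A#
Perfect 5th above F#: C#
Minor 7th above F#: E
The 5th = C#


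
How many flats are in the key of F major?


Step by step:
Flat major keys: C(0), F(1), Bb(2), Eb(3), Ab(4), Db(5), Gb(6), Cb(7)
F major has 1 flat
Order of flats: Bb Eb Ab Db Gb Cb Fb → first 1: Bb
= 1 flat


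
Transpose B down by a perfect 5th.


Let's work it out.
perfect 5th: 5 letter names, 7 semitones
Letter: B - 4 → E
Pitch: B - 7 semitones, spelled as an E → E
= E


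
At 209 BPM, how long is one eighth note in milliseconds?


Reasoning:
One quarter-note beat = 60000 / BPM = 60000 / 209 ms
Eighth note = 1/2 × quarter note
Duration = 1/2 × 60000 / 209 = 30000 / 209
= 143.5 ms


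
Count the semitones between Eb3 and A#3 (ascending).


Step by step:
Absolute semitone position = octave×12 + chromatic position
Eb3: 3×12 + 3 = 39
A#3: 3×12 + 10 = 46
Difference = 46 - 39 = 7
= 7 semitones


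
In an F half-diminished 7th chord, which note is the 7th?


Reasoning:
Half-diminished 7th chord = root + minor 3rd + diminished 5th + minor 7th
Seventh chords stack in thirds, so the letter names are F-A-C-E
Root: F
Minor 3rd above F: Ab
Diminished 5th above F: Cb
Minor 7th above F: Eb
The 7th = Eb


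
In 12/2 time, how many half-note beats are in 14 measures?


Time signature 12/2: the bottom number 2 means the half note gets one count
The top number 12 means 12 half-note beats per measure
Total = 12 × 14 measures
= 168 half-note beats


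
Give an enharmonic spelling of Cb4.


Enharmonic notes sound the same pitch but are spelled with different letter names
Cb and B name the same pitch class
Octave numbers change at C, so Cb4 = B3
= B3


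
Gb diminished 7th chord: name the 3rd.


Diminished 7th chord = root + minor 3rd + diminished 5th + diminished 7th
Seventh chords stack in thirds, so the letter names are G-B-D-F
Root: Gb
Minor 3rd above Gb: Bbb
Diminished 5th above Gb: Dbb
Diminished 7th above Gb: Fbb
The 3rd = Bbb


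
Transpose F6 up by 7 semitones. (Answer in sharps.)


Working:
F6: chromatic position 5 in octave 6 → absolute = 6×12 + 5 = 77
Transpose up 7: 77 + 7 = 84
84 = 7×12 + 0 → C in octave 7
Result = C7


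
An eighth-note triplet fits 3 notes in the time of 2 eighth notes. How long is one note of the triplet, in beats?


Let's work it out.
Triplet: 3 notes occupy the space of 2 eighth notes
Space = 2 × 1/2 = 1 beat
Each triplet note = 1 / 3 = 1/3 beats
= 1/3 beats


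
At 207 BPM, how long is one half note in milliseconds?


Reasoning:
One quarter-note beat = 60000 / BPM = 60000 / 207 ms
Half note = 2 × quarter note
Duration = 2 × 60000 / 207 = 120000 / 207
= 579.7 ms


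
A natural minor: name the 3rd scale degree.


Working:
Natural minor scale pattern: W-H-W-W-H-W-W (2-1-2-2-1-2-2 semitones)
Starting from A:
  A + 2 semitones → B
  B + 1 semitone → C
  C + 2 semitones → D
  D + 2 semitones → E
  E + 1 semitone → F
  F + 2 semitones → G
  G + 2 semitones → A
Scale: A B C D E F G
Degree 3 = C


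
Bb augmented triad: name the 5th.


Working:
Augmented triad = root + major 3rd (4 semitones) + augmented 5th (8 semitones)
A triad on Bb stacks thirds, so the chord tones use letter names B-D-F
Root: Bb
Major 3rd above Bb: D
Augmented 5th above Bb: F#
The 5th = F#


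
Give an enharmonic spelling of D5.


Let's work it out.
Enharmonic notes sound the same pitch but are spelled with different letter names
D and Ebb name the same pitch class
= Ebb5


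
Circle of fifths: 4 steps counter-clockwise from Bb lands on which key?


Reasoning:
Each counter-clockwise step moves down a perfect 5th (= up a perfect 4th)
From Bb: Bb → Eb → Ab → Db → F#/Gb
= F#/Gb


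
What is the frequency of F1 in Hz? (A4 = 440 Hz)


Step by step:
f = 440 × 2^(n/12) where n = semitones from A4
F1: -40 semitones from A4
f = 440 × 2^(-40/12)
f = 43.65 Hz


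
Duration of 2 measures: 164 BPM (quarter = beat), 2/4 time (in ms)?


Working:
Quarter-note beat duration = 60000 / 164 ms
Beats per measure (2/4) = 2
One measure = 2 × 60000 / 164 = 120000 / 164 ms
2 measures = 2 × 120000 / 164 = 240000 / 164
= 1463.4 ms


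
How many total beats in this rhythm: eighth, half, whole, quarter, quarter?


Beat values:
  eighth = 0.5 beats
  half = 2 beats
  whole = 4 beats
  quarter = 1 beat
  quarter = 1 beat
Sum = 0.5 + 2 + 4 + 1 + 1
= 8.5 beats


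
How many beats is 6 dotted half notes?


Base half note = 2 beats
Dot 1 adds half the previous value: +1
One dotted half = 2 + 1 = 3
6 of them = 6 × 3 = 18
= 18 beats


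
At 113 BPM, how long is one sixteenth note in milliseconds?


One quarter-note beat = 60000 / BPM = 60000 / 113 ms
Sixteenth note = 1/4 × quarter note
Duration = 1/4 × 60000 / 113 = 15000 / 113
= 132.7 ms


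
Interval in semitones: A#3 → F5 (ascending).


Solution.
Absolute semitone position = octave×12 + chromatic position
A#3: 3×12 + 10 = 46
F5: 5×12 + 5 = 65
Difference = 65 - 46 = 19
= 19 semitones


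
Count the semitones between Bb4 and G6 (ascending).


Step by step:
Absolute semitone position = octave×12 + chromatic position
Bb4: 4×12 + 10 = 58
G6: 6×12 + 7 = 79
Difference = 79 - 58 = 21
= 21 semitones


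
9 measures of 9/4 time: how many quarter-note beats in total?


Working:
Time signature 9/4: the bottom number 4 means the quarter note gets one count
The top number 9 means 9 quarter-note beats per measure
Total = 9 × 9 measures
= 81 quarter-note beats


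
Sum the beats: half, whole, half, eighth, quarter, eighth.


Beat values:
  half = 2 beats
  whole = 4 beats
  half = 2 beats
  eighth = 0.5 beats
  quarter = 1 beat
  eighth = 0.5 beats
Sum = 2 + 4 + 2 + 0.5 + 1 + 0.5
= 10 beats


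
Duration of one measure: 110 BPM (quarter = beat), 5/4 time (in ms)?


Reasoning:
Quarter-note beat duration = 60000 / 110 ms
Beats per measure (5/4) = 5
One measure = 5 × 60000 / 110 = 300000 / 110 ms
= 2727.3 ms


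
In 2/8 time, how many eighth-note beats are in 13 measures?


Step by step:
Time signature 2/8: the bottom number 8 means the eighth note gets one count
The top number 2 means 2 eighth-note beats per measure
Total = 2 × 13 measures
= 26 eighth-note beats


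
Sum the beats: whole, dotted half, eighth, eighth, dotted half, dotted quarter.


Let's work it out.
Beat values:
  whole = 4 beats
  dotted half = 3 beats
  eighth = 0.5 beats
  eighth = 0.5 beats
  dotted half = 3 beats
  dotted quarter = 1.5 beats
Sum = 4 + 3 + 0.5 + 0.5 + 3 + 1.5
= 12.5 beats


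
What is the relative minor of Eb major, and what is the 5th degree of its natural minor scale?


Reasoning:
The relative minor shares the major's key signature and starts on its 6th degree
6th degree = a major 6th above the tonic; a major 6th above Eb is C
→ relative minor of Eb major is C minor
C natural minor scale: C D Eb F G Ab Bb
= C minor; 5th degree = G


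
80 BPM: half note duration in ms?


One quarter-note beat = 60000 / BPM = 60000 / 80 ms
Half note = 2 × quarter note
Duration = 2 × 60000 / 80 = 120000 / 80
= 1500.0 ms


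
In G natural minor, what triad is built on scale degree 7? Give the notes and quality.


Solution.
G natural minor scale: G A Bb C D Eb F
Diatonic triad on degree 7 stacks scale notes 7, 2, 4: F A C
F→A = 4 semitones; F→C = 7 semitones → major triad
= F A C (major)


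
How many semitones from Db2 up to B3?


Absolute semitone position = octave×12 + chromatic position
Db2: 2×12 + 1 = 25
B3: 3×12 + 11 = 47
Difference = 47 - 25 = 22
= 22 semitones


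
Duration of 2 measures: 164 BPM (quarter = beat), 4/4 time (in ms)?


Quarter-note beat duration = 60000 / 164 ms
Beats per measure (4/4) = 4
One measure = 4 × 60000 / 164 = 240000 / 164 ms
2 measures = 2 × 240000 / 164 = 480000 / 164
= 2926.8 ms


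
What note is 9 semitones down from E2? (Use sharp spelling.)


Step by step:
E2: chromatic position 4 in octave 2 → absolute = 2×12 + 4 = 28
Transpose down 9: 28 - 9 = 19
19 = 1×12 + 7 → G in octave 1
Result = G1


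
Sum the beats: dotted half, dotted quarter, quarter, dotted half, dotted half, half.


Working:
Beat values:
  dotted half = 3 beats
  dotted quarter = 1.5 beats
  quarter = 1 beat
  dotted half = 3 beats
  dotted half = 3 beats
  half = 2 beats
Sum = 3 + 1.5 + 1 + 3 + 3 + 2
= 13.5 beats


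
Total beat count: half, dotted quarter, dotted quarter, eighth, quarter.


Solution.
Beat values:
  half = 2 beats
  dotted quarter = 1.5 beats
  dotted quarter = 1.5 beats
  eighth = 0.5 beats
  quarter = 1 beat
Sum = 2 + 1.5 + 1.5 + 0.5 + 1
= 6.5 beats


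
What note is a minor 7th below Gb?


Working:
A 7th spans 7 letter names, so from G we land on A
A minor 7th = 10 semitones below Gb
Spell A at that pitch: Ab
= Ab


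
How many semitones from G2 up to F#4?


Absolute semitone position = octave×12 + chromatic position
G2: 2×12 + 7 = 31
F#4: 4×12 + 6 = 54
Difference = 54 - 31 = 23
= 23 semitones


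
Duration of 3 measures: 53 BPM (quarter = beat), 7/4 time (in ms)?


Quarter-note beat duration = 60000 / 53 ms
Beats per measure (7/4) = 7
One measure = 7 × 60000 / 53 = 420000 / 53 ms
3 measures = 3 × 420000 / 53 = 1260000 / 53
= 23773.6 ms


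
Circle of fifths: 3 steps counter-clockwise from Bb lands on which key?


Solution.
Each counter-clockwise step moves down a perfect 5th (= up a perfect 4th)
From Bb: Bb → Eb → Ab → Db
= Db


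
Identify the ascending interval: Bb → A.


Step by step:
Letter names: B → A spans 7 letter names → a 7th
Semitones: Bb → A = 11 half-steps
A 7th of 11 semitones is a major 7th
= major 7th


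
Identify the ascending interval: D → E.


Solution.
Letter names: D → E spans 2 letter names → a 2nd
Semitones: D → E = 2 half-steps
A 2nd of 2 semitones is a major 2nd
= major 2nd


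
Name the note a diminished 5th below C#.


A 5th spans 5 letter names, so from C we land on F
A diminished 5th = 6 semitones below C#
Spell F at that pitch: F##
= F##


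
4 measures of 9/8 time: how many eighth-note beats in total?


Time signature 9/8: the bottom number 8 means the eighth note gets one count
The top number 9 means 9 eighth-note beats per measure
Total = 9 × 4 measures
= 36 eighth-note beats


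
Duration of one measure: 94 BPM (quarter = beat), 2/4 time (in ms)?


Step by step:
Quarter-note beat duration = 60000 / 94 ms
Beats per measure (2/4) = 2
One measure = 2 × 60000 / 94 = 120000 / 94 ms
= 1276.6 ms


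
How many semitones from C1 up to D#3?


Working:
Absolute semitone position = octave×12 + chromatic position
C1: 1×12 + 0 = 12
D#3: 3×12 + 3 = 39
Difference = 39 - 12 = 27
= 27 semitones


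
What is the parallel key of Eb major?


Working:
Parallel keys share the same tonic but differ in mode
Eb major → parallel is Eb minor
= Eb minor


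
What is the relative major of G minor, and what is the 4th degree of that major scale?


The relative major shares the key signature and is a minor 3rd above the minor tonic
A minor 3rd above G is Bb
→ relative major of G minor is Bb major
Bb major scale: Bb C D Eb F G A
= Bb major; 4th degree = Eb


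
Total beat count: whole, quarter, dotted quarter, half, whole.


Working:
Beat values:
  whole = 4 beats
  quarter = 1 beat
  dotted quarter = 1.5 beats
  half = 2 beats
  whole = 4 beats
Sum = 4 + 1 + 1.5 + 2 + 4
= 12.5 beats


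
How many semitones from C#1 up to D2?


Absolute semitone position = octave×12 + chromatic position
C#1: 1×12 + 1 = 13
D2: 2×12 + 2 = 26
Difference = 26 - 13 = 13
= 13 semitones


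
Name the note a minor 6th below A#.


Step by step:
A 6th spans 6 letter names, so from A we land on C
A minor 6th = 8 semitones below A#
Spell C at that pitch: C##
= C##


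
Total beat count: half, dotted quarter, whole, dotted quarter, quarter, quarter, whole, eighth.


Working:
Beat values:
  half = 2 beats
  dotted quarter = 1.5 beats
  whole = 4 beats
  dotted quarter = 1.5 beats
  quarter = 1 beat
  quarter = 1 beat
  whole = 4 beats
  eighth = 0.5 beats
Sum = 2 + 1.5 + 4 + 1.5 + 1 + 1 + 4 + 0.5
= 15.5 beats


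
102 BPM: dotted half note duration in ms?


Step by step:
One quarter-note beat = 60000 / BPM = 60000 / 102 ms
Dotted half note = 3 × quarter note
Duration = 3 × 60000 / 102 = 180000 / 102
= 1764.7 ms


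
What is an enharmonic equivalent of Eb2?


Reasoning:
Enharmonic notes sound the same pitch but are spelled with different letter names
Eb and D# name the same pitch class
= D#2


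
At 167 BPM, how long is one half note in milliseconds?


Working:
One quarter-note beat = 60000 / BPM = 60000 / 167 ms
Half note = 2 × quarter note
Duration = 2 × 60000 / 167 = 120000 / 167
= 718.6 ms


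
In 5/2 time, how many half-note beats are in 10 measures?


Time signature 5/2: the bottom number 2 means the half note gets one count
The top number 5 means 5 half-note beats per measure
Total = 5 × 10 measures
= 50 half-note beats


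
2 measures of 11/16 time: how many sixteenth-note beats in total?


Time signature 11/16: the bottom number 16 means the sixteenth note gets one count
The top number 11 means 11 sixteenth-note beats per measure
Total = 11 × 2 measures
= 22 sixteenth-note beats


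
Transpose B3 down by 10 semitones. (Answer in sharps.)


Reasoning:
B3: chromatic position 11 in octave 3 → absolute = 3×12 + 11 = 47
Transpose down 10: 47 - 10 = 37
37 = 3×12 + 1 → C# in octave 3
Result = C#3


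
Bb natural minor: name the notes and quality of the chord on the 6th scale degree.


Solution.
Bb natural minor scale: Bb C Db Eb F Gb Ab
Diatonic triad on degree 6 stacks scale notes 6, 1, 3: Gb Bb Db
Gb→Bb = 4 semitones; Gb→Db = 7 semitones → major triad
= Gb Bb Db (major)


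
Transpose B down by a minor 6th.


minor 6th: 6 letter names, 8 semitones
Letter: B - 5 → D
Pitch: B - 8 semitones, spelled as a D → D#
= D#


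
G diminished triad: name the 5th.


Step by step:
Diminished triad = root + minor 3rd (3 semitones) + diminished 5th (6 semitones)
A triad on G stacks thirds, so the chord tones use letter names G-B-D
Root: G
Minor 3rd above G: Bb
Diminished 5th above G: Db
The 5th = Db


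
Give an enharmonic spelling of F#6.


Step by step:
Enharmonic notes sound the same pitch but are spelled with different letter names
F# and Gb name the same pitch class
= Gb6
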